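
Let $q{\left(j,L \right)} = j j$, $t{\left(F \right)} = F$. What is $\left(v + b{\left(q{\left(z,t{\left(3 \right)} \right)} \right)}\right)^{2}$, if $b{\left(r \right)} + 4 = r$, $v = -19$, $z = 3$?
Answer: $196$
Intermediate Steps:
$q{\left(j,L \right)} = j^{2}$
$b{\left(r \right)} = -4 + r$
$\left(v + b{\left(q{\left(z,t{\left(3 \right)} \right)} \right)}\right)^{2} = \left(-19 - \left(4 - 3^{2}\right)\right)^{2} = \left(-19 + \left(-4 + 9\right)\right)^{2} = \left(-19 + 5\right)^{2} = \left(-14\right)^{2} = 196$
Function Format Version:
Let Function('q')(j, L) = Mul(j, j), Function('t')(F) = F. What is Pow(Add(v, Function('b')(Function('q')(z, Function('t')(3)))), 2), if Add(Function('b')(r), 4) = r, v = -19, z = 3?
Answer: 196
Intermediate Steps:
Function('q')(j, L) = Pow(j, 2)
Function('b')(r) = Add(-4, r)
Pow(Add(v, Function('b')(Function('q')(z, Function('t')(3)))), 2) = Pow(Add(-19, Add(-4, Pow(3, 2))), 2) = Pow(Add(-19, Add(-4, 9)), 2) = Pow(Add(-19, 5), 2) = Pow(-14, 2) = 196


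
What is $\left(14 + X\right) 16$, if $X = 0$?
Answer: $224$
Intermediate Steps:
$\left(14 + X\right) 16 = \left(14 + 0\right) 16 = 14 \cdot 16 = 224$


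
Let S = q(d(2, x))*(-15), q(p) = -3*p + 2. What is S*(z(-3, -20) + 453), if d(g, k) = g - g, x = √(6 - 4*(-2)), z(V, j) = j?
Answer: -12990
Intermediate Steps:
x = √14 (x = √(6 + 8) = √14 ≈ 3.7417)
d(g, k) = 0
q(p) = 2 - 3*p
S = -30 (S = (2 - 3*0)*(-15) = (2 + 0)*(-15) = 2*(-15) = -30)
S*(z(-3, -20) + 453) = -30*(-20 + 453) = -30*433 = -12990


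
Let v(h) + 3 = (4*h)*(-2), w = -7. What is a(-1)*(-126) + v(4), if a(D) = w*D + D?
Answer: -791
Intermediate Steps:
a(D) = -6*D (a(D) = -7*D + D = -6*D)
v(h) = -3 - 8*h (v(h) = -3 + (4*h)*(-2) = -3 - 8*h)
a(-1)*(-126) + v(4) = -6*(-1)*(-126) + (-3 - 8*4) = 6*(-126) + (-3 - 32) = -756 - 35 = -791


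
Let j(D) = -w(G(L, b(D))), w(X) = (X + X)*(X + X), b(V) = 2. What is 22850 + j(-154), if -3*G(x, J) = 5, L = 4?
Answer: 205550/9 ≈ 22839.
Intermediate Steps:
G(x, J) = -5/3 (G(x, J) = -1/3*5 = -5/3)
w(X) = 4*X**2 (w(X) = (2*X)*(2*X) = 4*X**2)
j(D) = -100/9 (j(D) = -4*(-5/3)**2 = -4*25/9 = -1*100/9 = -100/9)
22850 + j(-154) = 22850 - 100/9 = 205550/9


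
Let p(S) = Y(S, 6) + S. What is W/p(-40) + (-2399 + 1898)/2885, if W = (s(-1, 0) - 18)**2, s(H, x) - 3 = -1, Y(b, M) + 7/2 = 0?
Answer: -1520707/250995 ≈ -6.0587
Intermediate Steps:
Y(b, M) = -7/2 (Y(b, M) = -7/2 + 0 = -7/2)
s(H, x) = 2 (s(H, x) = 3 - 1 = 2)
W = 256 (W = (2 - 18)**2 = (-16)**2 = 256)
p(S) = -7/2 + S
W/p(-40) + (-2399 + 1898)/2885 = 256/(-7/2 - 40) + (-2399 + 1898)/2885 = 256/(-87/2) - 501*1/2885 = 256*(-2/87) - 501/2885 = -512/87 - 501/2885 = -1520707/250995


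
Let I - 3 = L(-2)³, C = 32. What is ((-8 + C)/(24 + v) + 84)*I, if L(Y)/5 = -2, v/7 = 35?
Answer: -22552140/269 ≈ -83837.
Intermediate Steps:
v = 245 (v = 7*35 = 245)
L(Y) = -10 (L(Y) = 5*(-2) = -10)
I = -997 (I = 3 + (-10)³ = 3 - 1000 = -997)
((-8 + C)/(24 + v) + 84)*I = ((-8 + 32)/(24 + 245) + 84)*(-997) = (24/269 + 84)*(-997) = (22620/269)*(-997) = -22552140/269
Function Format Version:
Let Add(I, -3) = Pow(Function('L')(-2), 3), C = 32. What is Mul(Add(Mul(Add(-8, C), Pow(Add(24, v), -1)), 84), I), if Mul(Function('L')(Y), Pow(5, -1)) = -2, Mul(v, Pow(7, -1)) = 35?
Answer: Rational(-22552140, 269) ≈ -83837.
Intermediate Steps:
v = 245 (v = Mul(7, 35) = 245)
Function('L')(Y) = -10 (Function('L')(Y) = Mul(5, -2) = -10)
I = -997 (I = Add(3, Pow(-10, 3)) = Add(3, -1000) = -997)
Mul(Add(Mul(Add(-8, C), Pow(Add(24, v), -1)), 84), I) = Mul(Add(Mul(Add(-8, 32), Pow(Add(24, 245), -1)), 84), -997) = Mul(Add(Mul(24, Pow(269, -1)), 84), -997) = Mul(Add(Mul(24, Rational(1, 269)), 84), -997) = Mul(Add(Rational(24, 269), 84), -997) = Mul(Rational(22620, 269), -997) = Rational(-22552140, 269)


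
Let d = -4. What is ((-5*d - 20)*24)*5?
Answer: 0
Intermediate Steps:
((-5*d - 20)*24)*5 = ((-5*(-4) - 20)*24)*5 = ((20 - 20)*24)*5 = (0*24)*5 = 0*5 = 0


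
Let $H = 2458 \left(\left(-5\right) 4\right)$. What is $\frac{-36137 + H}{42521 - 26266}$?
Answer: $- \frac{85297}{16255} \approx -5.2474$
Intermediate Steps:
$H = -49160$ ($H = 2458 \left(-20\right) = -49160$)
$\frac{-36137 + H}{42521 - 26266} = \frac{-36137 - 49160}{42521 - 26266} = - \frac{85297}{16255}$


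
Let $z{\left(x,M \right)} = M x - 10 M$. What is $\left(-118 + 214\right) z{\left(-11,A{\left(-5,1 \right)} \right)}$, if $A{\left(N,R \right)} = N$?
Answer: $10080$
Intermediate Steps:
$z{\left(x,M \right)} = - 10 M + M x$
$\left(-118 + 214\right) z{\left(-11,A{\left(-5,1 \right)} \right)} = \left(-118 + 214\right) \left(- 5 \left(-10 - 11\right)\right) = 96 \left(\left(-5\right) \left(-21\right)\right) = 96 \cdot 105 = 10080$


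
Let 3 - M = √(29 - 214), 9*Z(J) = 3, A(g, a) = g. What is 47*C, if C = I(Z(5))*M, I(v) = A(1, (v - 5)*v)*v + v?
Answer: 94 - 94*I*√185/3 ≈ 94.0 - 426.18*I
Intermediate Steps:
Z(J) = ⅓ (Z(J) = (⅑)*3 = ⅓)
I(v) = 2*v (I(v) = 1*v + v = v + v = 2*v)
M = 3 - I*√185 (M = 3 - √(29 - 214) = 3 - √(-185) = 3 - I*√185 ≈ 3.0 - 13.601*I)
C = 2 - 2*I*√185/3 (C = (2*(⅓))*(3 - I*√185) = 2*(3 - I*√185)/3 = 2 - 2*I*√185/3 ≈ 2.0 - 9.0676*I)
47*C = 47*(2 - 2*I*√185/3) = 94 - 94*I*√185/3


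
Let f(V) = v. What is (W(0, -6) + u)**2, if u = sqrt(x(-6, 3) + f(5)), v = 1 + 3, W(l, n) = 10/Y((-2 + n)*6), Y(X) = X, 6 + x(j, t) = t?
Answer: 361/576 ≈ 0.62674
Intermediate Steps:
x(j, t) = -6 + t
W(l, n) = 10/(-12 + 6*n) (W(l, n) = 10/(((-2 + n)*6)) = 10/(-12 + 6*n))
v = 4
f(V) = 4
u = 1 (u = sqrt((-6 + 3) + 4) = sqrt(-3 + 4) = sqrt(1) = 1)
(W(0, -6) + u)**2 = (5/(3*(-2 - 6)) + 1)**2 = ((5/3)/(-8) + 1)**2 = ((5/3)*(-1/8) + 1)**2 = (-5/24 + 1)**2 = (19/24)**2 = 361/576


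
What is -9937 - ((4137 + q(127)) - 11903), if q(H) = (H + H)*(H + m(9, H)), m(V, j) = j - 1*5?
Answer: -65417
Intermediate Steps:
m(V, j) = -5 + j (m(V, j) = j - 5 = -5 + j)
q(H) = 2*H*(-5 + 2*H) (q(H) = (H + H)*(H + (-5 + H)) = (2*H)*(-5 + 2*H) = 2*H*(-5 + 2*H))
-9937 - ((4137 + q(127)) - 11903) = -9937 - ((4137 + 2*127*(-5 + 2*127)) - 11903) = -9937 - ((4137 + 2*127*(-5 + 254)) - 11903) = -9937 - ((4137 + 2*127*249) - 11903) = -9937 - ((4137 + 63246) - 11903) = -9937 - (67383 - 11903) = -9937 - 1*55480 = -9937 - 55480 = -65417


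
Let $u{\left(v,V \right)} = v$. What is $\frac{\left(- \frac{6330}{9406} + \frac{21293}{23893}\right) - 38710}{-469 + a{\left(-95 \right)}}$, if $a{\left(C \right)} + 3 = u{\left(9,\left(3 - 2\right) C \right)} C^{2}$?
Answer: $- \frac{4349770915456}{9074116010587} \approx -0.47936$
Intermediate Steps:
$a{\left(C \right)} = -3 + 9 C^{2}$
$\frac{\left(- \frac{6330}{9406} + \frac{21293}{23893}\right) - 38710}{-469 + a{\left(-95 \right)}} = \frac{\left(- \frac{6330}{9406} + \frac{21293}{23893}\right) - 38710}{-469 - \left(3 - 9 \left(-95\right)^{2}\right)} = \frac{\left(\left(-6330\right) \frac{1}{9406} + 21293 \cdot \frac{1}{23893}\right) - 38710}{-469 + \left(-3 + 9 \cdot 9025\right)} = \frac{\left(- \frac{3165}{4703} + \frac{21293}{23893}\right) - 38710}{-469 + \left(-3 + 81225\right)} = \frac{\frac{24519634}{112368779} - 38710}{-469 + 81222} = - \frac{4349770915456}{112368779 \cdot 80753} = \left(- \frac{4349770915456}{112368779}\right) \frac{1}{80753} = - \frac{4349770915456}{9074116010587}$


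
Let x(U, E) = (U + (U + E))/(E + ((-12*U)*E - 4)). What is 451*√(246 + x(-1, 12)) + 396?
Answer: 396 + 451*√355319/38 ≈ 7470.6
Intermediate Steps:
x(U, E) = (E + 2*U)/(-4 + E - 12*E*U) (x(U, E) = (U + (E + U))/(E + (-12*E*U - 4)) = (E + 2*U)/(E + (-4 - 12*E*U)) = (E + 2*U)/(-4 + E - 12*E*U))
451*√(246 + x(-1, 12)) + 396 = 451*√(246 + (-1*12 - 2*(-1))/(4 - 1*12 + 12*12*(-1))) + 396 = 451*√(246 + (-12 + 2)/(4 - 12 - 144)) + 396 = 451*√(246 - 10/(-152)) + 396 = 451*√(246 - 1/152*(-10)) + 396 = 451*√(246 + 5/76) + 396 = 451*√(18701/76) + 396 = 451*(√355319/38) + 396 = 451*√355319/38 + 396 = 396 + 451*√355319/38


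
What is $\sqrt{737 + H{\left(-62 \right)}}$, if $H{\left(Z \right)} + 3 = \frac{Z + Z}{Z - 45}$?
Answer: $\frac{\sqrt{8416834}}{107} \approx 27.114$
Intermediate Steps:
$H{\left(Z \right)} = -3 + \frac{2 Z}{-45 + Z}$ ($H{\left(Z \right)} = -3 + \frac{Z + Z}{Z - 45} = -3 + \frac{2 Z}{-45 + Z}$)
$\sqrt{737 + H{\left(-62 \right)}} = \sqrt{737 + \frac{135 - -62}{-45 - 62}} = \sqrt{737 + \frac{135 + 62}{-107}} = \sqrt{737 - \frac{197}{107}} = \sqrt{\frac{78662}{107}} = \frac{\sqrt{8416834}}{107}$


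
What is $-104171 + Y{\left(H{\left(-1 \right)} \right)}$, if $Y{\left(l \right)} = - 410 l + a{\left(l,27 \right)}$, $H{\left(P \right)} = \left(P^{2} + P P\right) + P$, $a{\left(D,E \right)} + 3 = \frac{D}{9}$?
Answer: $- \frac{941255}{9} \approx -1.0458 \cdot 10^{5}$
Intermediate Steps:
$a{\left(D,E \right)} = -3 + \frac{D}{9}$
$H{\left(P \right)} = P + 2 P^{2}$ ($H{\left(P \right)} = \left(P^{2} + P^{2}\right) + P = 2 P^{2} + P = P + 2 P^{2}$)
$Y{\left(l \right)} = -3 - \frac{3689 l}{9}$ ($Y{\left(l \right)} = - 410 l + \left(-3 + \frac{l}{9}\right) = -3 - \frac{3689 l}{9}$)
$-104171 + Y{\left(H{\left(-1 \right)} \right)} = -104171 - \left(3 + \frac{3689 \left(- (1 + 2 \left(-1\right))\right)}{9}\right) = -104171 - \left(3 + \frac{3689 \left(- (1 - 2)\right)}{9}\right) = -104171 - \left(3 + \frac{3689 \left(\left(-1\right) \left(-1\right)\right)}{9}\right) = -104171 - \frac{3716}{9} = - \frac{941255}{9}$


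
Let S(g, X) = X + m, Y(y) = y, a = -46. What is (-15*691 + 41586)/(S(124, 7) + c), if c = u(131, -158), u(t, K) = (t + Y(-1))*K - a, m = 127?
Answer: -31221/20360 ≈ -1.5334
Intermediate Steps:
u(t, K) = 46 + K*(-1 + t) (u(t, K) = (t - 1)*K - 1*(-46) = (-1 + t)*K + 46 = K*(-1 + t) + 46 = 46 + K*(-1 + t))
S(g, X) = 127 + X (S(g, X) = X + 127 = 127 + X)
c = -20494 (c = 46 - 1*(-158) - 158*131 = 46 + 158 - 20698 = -20494)
(-15*691 + 41586)/(S(124, 7) + c) = (-15*691 + 41586)/((127 + 7) - 20494) = (-10365 + 41586)/(134 - 20494) = 31221/(-20360) = 31221*(-1/20360) = -31221/20360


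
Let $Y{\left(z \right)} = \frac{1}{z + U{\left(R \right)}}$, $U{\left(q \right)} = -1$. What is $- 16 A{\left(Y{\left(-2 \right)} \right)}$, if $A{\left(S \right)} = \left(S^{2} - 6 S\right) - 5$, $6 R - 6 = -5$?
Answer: $\frac{416}{9} \approx 46.222$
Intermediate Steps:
$R = \frac{1}{6}$ ($R = 1 + \frac{1}{6} \left(-5\right) = 1 - \frac{5}{6} = \frac{1}{6} \approx 0.16667$)
$Y{\left(z \right)} = \frac{1}{-1 + z}$ ($Y{\left(z \right)} = \frac{1}{z - 1} = \frac{1}{-1 + z}$)
$A{\left(S \right)} = -5 + S^{2} - 6 S$
$- 16 A{\left(Y{\left(-2 \right)} \right)} = - 16 \left(-5 + \left(\frac{1}{-1 - 2}\right)^{2} - \frac{6}{-1 - 2}\right) = - 16 \left(-5 + \left(\frac{1}{-3}\right)^{2} - \frac{6}{-3}\right) = - 16 \left(-5 + \left(- \frac{1}{3}\right)^{2} - -2\right) = - 16 \left(-5 + \frac{1}{9} + 2\right) = \left(-16\right) \left(- \frac{26}{9}\right) = \frac{416}{9}$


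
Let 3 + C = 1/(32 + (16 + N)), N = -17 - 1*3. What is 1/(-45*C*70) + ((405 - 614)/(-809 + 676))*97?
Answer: 19926239/130725 ≈ 152.43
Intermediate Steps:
N = -20 (N = -17 - 3 = -20)
C = -83/28 (C = -3 + 1/(32 + (16 - 20)) = -3 + 1/(32 - 4) = -3 + 1/28 = -83/28 ≈ -2.9643)
1/(-45*C*70) + ((405 - 614)/(-809 + 676))*97 = 1/(-45*(-83/28)*70) + ((405 - 614)/(-809 + 676))*97 = 1/((3735/28)*70) - 209/(-133)*97 = 1/(18675/2) - 209*(-1/133)*97 = 2/18675 + (11/7)*97 = 2/18675 + 1067/7 = 19926239/130725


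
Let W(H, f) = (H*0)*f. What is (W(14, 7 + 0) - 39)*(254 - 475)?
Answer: 8619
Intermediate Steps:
W(H, f) = 0 (W(H, f) = 0*f = 0)
(W(14, 7 + 0) - 39)*(254 - 475) = (0 - 39)*(254 - 475) = -39*(-221) = 8619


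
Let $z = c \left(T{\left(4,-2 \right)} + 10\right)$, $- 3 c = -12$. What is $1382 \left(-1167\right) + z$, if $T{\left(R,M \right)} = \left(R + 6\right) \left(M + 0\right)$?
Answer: $-1612834$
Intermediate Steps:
$c = 4$ ($c = \left(- \frac{1}{3}\right) \left(-12\right) = 4$)
$T{\left(R,M \right)} = M \left(6 + R\right)$ ($T{\left(R,M \right)} = \left(6 + R\right) M = M \left(6 + R\right)$)
$z = -40$ ($z = 4 \left(- 2 \left(6 + 4\right) + 10\right) = 4 \left(\left(-2\right) 10 + 10\right) = 4 \left(-20 + 10\right) = 4 \left(-10\right) = -40$)
$1382 \left(-1167\right) + z = 1382 \left(-1167\right) - 40 = -1612794 - 40 = -1612834$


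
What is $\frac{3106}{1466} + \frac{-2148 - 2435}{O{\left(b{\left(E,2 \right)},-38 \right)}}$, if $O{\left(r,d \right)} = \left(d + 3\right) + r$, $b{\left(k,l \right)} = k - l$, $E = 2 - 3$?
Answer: $\frac{3418353}{27854} \approx 122.72$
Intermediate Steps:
$E = -1$
$O{\left(r,d \right)} = 3 + d + r$ ($O{\left(r,d \right)} = \left(3 + d\right) + r = 3 + d + r$)
$\frac{3106}{1466} + \frac{-2148 - 2435}{O{\left(b{\left(E,2 \right)},-38 \right)}} = \frac{3106}{1466} + \frac{-2148 - 2435}{3 - 38 - 3} = 3106 \cdot \frac{1}{1466} + \frac{-2148 - 2435}{3 - 38 - 3} = \frac{1553}{733} - \frac{4583}{3 - 38 - 3} = \frac{1553}{733} - \frac{4583}{-38} = \frac{1553}{733} - - \frac{4583}{38} = \frac{1553}{733} + \frac{4583}{38} = \frac{3418353}{27854}$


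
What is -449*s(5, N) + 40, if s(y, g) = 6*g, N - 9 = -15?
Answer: 16204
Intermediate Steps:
N = -6 (N = 9 - 15 = -6)
-449*s(5, N) + 40 = -2694*(-6) + 40 = -449*(-36) + 40 = 16164 + 40 = 16204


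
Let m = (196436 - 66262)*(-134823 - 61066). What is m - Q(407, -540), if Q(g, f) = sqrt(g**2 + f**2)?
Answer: -25499654686 - sqrt(457249) ≈ -2.5500e+10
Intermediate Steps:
m = -25499654686 (m = 130174*(-195889) = -25499654686)
Q(g, f) = sqrt(f**2 + g**2)
m - Q(407, -540) = -25499654686 - sqrt((-540)**2 + 407**2) = -25499654686 - sqrt(291600 + 165649) = -25499654686 - sqrt(457249)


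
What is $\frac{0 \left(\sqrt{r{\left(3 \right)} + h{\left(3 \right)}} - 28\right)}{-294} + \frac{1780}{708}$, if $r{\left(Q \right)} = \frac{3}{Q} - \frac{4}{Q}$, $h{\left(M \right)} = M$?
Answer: $\frac{445}{177} \approx 2.5141$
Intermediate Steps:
$r{\left(Q \right)} = - \frac{1}{Q}$
$\frac{0 \left(\sqrt{r{\left(3 \right)} + h{\left(3 \right)}} - 28\right)}{-294} + \frac{1780}{708} = \frac{0 \left(\sqrt{- \frac{1}{3} + 3} - 28\right)}{-294} + \frac{1780}{708} = 0 \left(\sqrt{\left(-1\right) \frac{1}{3} + 3} - 28\right) \left(- \frac{1}{294}\right) + 1780 \cdot \frac{1}{708} = 0 \left(\sqrt{- \frac{1}{3} + 3} - 28\right) \left(- \frac{1}{294}\right) + \frac{445}{177} = 0 \left(\sqrt{\frac{8}{3}} - 28\right) \left(- \frac{1}{294}\right) + \frac{445}{177} = 0 \left(\frac{2 \sqrt{6}}{3} - 28\right) \left(- \frac{1}{294}\right) + \frac{445}{177} = 0 \left(-28 + \frac{2 \sqrt{6}}{3}\right) \left(- \frac{1}{294}\right) + \frac{445}{177} = 0 \left(- \frac{1}{294}\right) + \frac{445}{177} = 0 + \frac{445}{177} = \frac{445}{177}$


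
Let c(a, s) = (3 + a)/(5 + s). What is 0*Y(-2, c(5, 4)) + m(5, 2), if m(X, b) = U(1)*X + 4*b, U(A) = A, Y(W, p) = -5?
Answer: 13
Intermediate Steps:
c(a, s) = (3 + a)/(5 + s)
m(X, b) = X + 4*b (m(X, b) = 1*X + 4*b = X + 4*b)
0*Y(-2, c(5, 4)) + m(5, 2) = 0*(-5) + (5 + 4*2) = 0 + (5 + 8) = 0 + 13 = 13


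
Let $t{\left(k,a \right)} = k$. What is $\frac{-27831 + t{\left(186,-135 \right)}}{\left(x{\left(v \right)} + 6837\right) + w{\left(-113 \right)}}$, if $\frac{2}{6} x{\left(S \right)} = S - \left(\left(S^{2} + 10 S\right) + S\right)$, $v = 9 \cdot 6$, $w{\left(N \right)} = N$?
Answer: $\frac{27645}{3644} \approx 7.5864$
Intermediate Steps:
$v = 54$
$x{\left(S \right)} = - 30 S - 3 S^{2}$ ($x{\left(S \right)} = 3 \left(S - \left(\left(S^{2} + 10 S\right) + S\right)\right) = 3 \left(S - \left(S^{2} + 11 S\right)\right) = 3 \left(- S^{2} - 10 S\right) = - 30 S - 3 S^{2}$)
$\frac{-27831 + t{\left(186,-135 \right)}}{\left(x{\left(v \right)} + 6837\right) + w{\left(-113 \right)}} = \frac{-27831 + 186}{\left(\left(-3\right) 54 \left(10 + 54\right) + 6837\right) - 113} = - \frac{27645}{\left(\left(-3\right) 54 \cdot 64 + 6837\right) - 113} = - \frac{27645}{\left(-10368 + 6837\right) - 113} = - \frac{27645}{-3531 - 113} = - \frac{27645}{-3644} = \left(-27645\right) \left(- \frac{1}{3644}\right) = \frac{27645}{3644}$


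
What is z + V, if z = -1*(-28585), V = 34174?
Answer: 62759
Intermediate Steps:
z = 28585
z + V = 28585 + 34174 = 62759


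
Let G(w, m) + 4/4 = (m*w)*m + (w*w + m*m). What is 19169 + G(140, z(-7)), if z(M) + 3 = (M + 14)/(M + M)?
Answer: 161981/4 ≈ 40495.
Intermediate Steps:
z(M) = -3 + (14 + M)/(2*M) (z(M) = -3 + (M + 14)/(M + M) = -3 + (14 + M)/((2*M)) = -3 + (14 + M)*(1/(2*M)) = -3 + (14 + M)/(2*M))
G(w, m) = -1 + m² + w² + w*m² (G(w, m) = -1 + ((m*w)*m + (w*w + m*m)) = -1 + (w*m² + (w² + m²)) = -1 + (w*m² + (m² + w²)) = -1 + (m² + w² + w*m²) = -1 + m² + w² + w*m²)
19169 + G(140, z(-7)) = 19169 + (-1 + (-5/2 + 7/(-7))² + 140² + 140*(-5/2 + 7/(-7))²) = 19169 + (-1 + (-5/2 + 7*(-⅐))² + 19600 + 140*(-5/2 + 7*(-⅐))²) = 19169 + (-1 + (-5/2 - 1)² + 19600 + 140*(-5/2 - 1)²) = 19169 + (-1 + (-7/2)² + 19600 + 140*(-7/2)²) = 19169 + (-1 + 49/4 + 19600 + 140*(49/4)) = 19169 + (-1 + 49/4 + 19600 + 1715) = 19169 + 85305/4 = 161981/4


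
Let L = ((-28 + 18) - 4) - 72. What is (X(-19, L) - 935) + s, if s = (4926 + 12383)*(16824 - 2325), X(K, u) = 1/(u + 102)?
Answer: 4015396097/16 ≈ 2.5096e+8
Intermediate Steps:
L = -86 (L = (-10 - 4) - 72 = -14 - 72 = -86)
X(K, u) = 1/(102 + u)
s = 250963191 (s = 17309*14499 = 250963191)
(X(-19, L) - 935) + s = (1/(102 - 86) - 935) + 250963191 = (1/16 - 935) + 250963191 = -14959/16 + 250963191 = 4015396097/16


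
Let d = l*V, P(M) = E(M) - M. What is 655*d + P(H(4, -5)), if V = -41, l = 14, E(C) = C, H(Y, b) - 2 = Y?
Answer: -375970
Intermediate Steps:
H(Y, b) = 2 + Y
P(M) = 0 (P(M) = M - M = 0)
d = -574 (d = 14*(-41) = -574)
655*d + P(H(4, -5)) = 655*(-574) + 0 = -375970 + 0 = -375970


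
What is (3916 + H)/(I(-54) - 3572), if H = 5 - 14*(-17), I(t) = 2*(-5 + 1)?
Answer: -4159/3580 ≈ -1.1617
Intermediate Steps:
I(t) = -8 (I(t) = 2*(-4) = -8)
H = 243 (H = 5 + 238 = 243)
(3916 + H)/(I(-54) - 3572) = (3916 + 243)/(-8 - 3572) = 4159/(-3580) = 4159*(-1/3580) = -4159/3580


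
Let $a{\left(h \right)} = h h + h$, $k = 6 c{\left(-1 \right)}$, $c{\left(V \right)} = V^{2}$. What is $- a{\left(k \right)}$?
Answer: $-42$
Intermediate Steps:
$k = 6$ ($k = 6 \left(-1\right)^{2} = 6 \cdot 1 = 6$)
$a{\left(h \right)} = h + h^{2}$ ($a{\left(h \right)} = h^{2} + h = h + h^{2}$)
$- a{\left(k \right)} = - 6 \left(1 + 6\right) = - 6 \cdot 7 = \left(-1\right) 42 = -42$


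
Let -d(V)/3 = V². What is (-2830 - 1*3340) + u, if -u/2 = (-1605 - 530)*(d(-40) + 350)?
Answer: -19007670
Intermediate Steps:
d(V) = -3*V²
u = -19001500 (u = -2*(-1605 - 530)*(-3*(-40)² + 350) = -(-4270)*(-3*1600 + 350) = -(-4270)*(-4800 + 350) = -(-4270)*(-4450) = -2*9500750 = -19001500)
(-2830 - 1*3340) + u = (-2830 - 1*3340) - 19001500 = (-2830 - 3340) - 19001500 = -6170 - 19001500 = -19007670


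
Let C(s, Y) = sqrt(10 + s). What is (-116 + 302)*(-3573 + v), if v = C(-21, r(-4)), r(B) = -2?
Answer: -664578 + 186*I*sqrt(11) ≈ -6.6458e+5 + 616.89*I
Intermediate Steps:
v = I*sqrt(11) (v = sqrt(10 - 21) = sqrt(-11) = I*sqrt(11) ≈ 3.3166*I)
(-116 + 302)*(-3573 + v) = (-116 + 302)*(-3573 + I*sqrt(11)) = 186*(-3573 + I*sqrt(11)) = -664578 + 186*I*sqrt(11)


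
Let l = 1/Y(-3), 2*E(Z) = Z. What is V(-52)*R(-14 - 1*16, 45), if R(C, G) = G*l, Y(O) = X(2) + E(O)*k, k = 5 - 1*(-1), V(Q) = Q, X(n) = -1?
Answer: 234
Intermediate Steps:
E(Z) = Z/2
k = 6 (k = 5 + 1 = 6)
Y(O) = -1 + 3*O (Y(O) = -1 + (O/2)*6 = -1 + 3*O)
l = -1/10 (l = 1/(-1 + 3*(-3)) = 1/(-1 - 9) = 1/(-10) = -1/10 ≈ -0.10000)
R(C, G) = -G/10 (R(C, G) = G*(-1/10) = -G/10)
V(-52)*R(-14 - 1*16, 45) = -(-26)*45/5 = -52*(-9/2) = 234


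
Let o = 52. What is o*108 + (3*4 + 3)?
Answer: 5631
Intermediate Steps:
o*108 + (3*4 + 3) = 52*108 + (3*4 + 3) = 5616 + (12 + 3) = 5616 + 15 = 5631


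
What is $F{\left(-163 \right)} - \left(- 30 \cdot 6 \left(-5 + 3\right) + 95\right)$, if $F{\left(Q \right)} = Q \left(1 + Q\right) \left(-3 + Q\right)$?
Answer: $-4383851$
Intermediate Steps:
$F{\left(Q \right)} = Q \left(1 + Q\right) \left(-3 + Q\right)$
$F{\left(-163 \right)} - \left(- 30 \cdot 6 \left(-5 + 3\right) + 95\right) = - 163 \left(-3 + \left(-163\right)^{2} - -326\right) - \left(- 30 \cdot 6 \left(-5 + 3\right) + 95\right) = - 163 \left(-3 + 26569 + 326\right) - \left(- 30 \cdot 6 \left(-2\right) + 95\right) = \left(-163\right) 26892 - \left(\left(-30\right) \left(-12\right) + 95\right) = -4383396 - \left(360 + 95\right) = -4383396 - 455 = -4383851$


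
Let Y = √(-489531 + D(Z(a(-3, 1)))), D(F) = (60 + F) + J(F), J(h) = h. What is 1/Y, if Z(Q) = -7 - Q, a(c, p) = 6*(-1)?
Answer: -I*√489473/489473 ≈ -0.0014293*I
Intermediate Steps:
a(c, p) = -6
D(F) = 60 + 2*F (D(F) = (60 + F) + F = 60 + 2*F)
Y = I*√489473 (Y = √(-489531 + (60 + 2*(-7 - 1*(-6)))) = √(-489531 + (60 + 2*(-7 + 6))) = √(-489531 + (60 + 2*(-1))) = √(-489531 + (60 - 2)) = √(-489531 + 58) = √(-489473) = I*√489473 ≈ 699.62*I)
1/Y = 1/(I*√489473) = -I*√489473/489473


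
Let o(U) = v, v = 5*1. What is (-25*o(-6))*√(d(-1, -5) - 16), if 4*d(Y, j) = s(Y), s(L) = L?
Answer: -125*I*√65/2 ≈ -503.89*I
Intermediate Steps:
d(Y, j) = Y/4
v = 5
o(U) = 5
(-25*o(-6))*√(d(-1, -5) - 16) = (-25*5)*√((¼)*(-1) - 16) = -125*√(-¼ - 16) = -125*I*√65/2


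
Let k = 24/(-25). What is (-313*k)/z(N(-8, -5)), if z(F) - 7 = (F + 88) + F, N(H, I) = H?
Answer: 7512/1975 ≈ 3.8035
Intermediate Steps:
k = -24/25 (k = 24*(-1/25) = -24/25 ≈ -0.96000)
z(F) = 95 + 2*F (z(F) = 7 + ((F + 88) + F) = 7 + ((88 + F) + F) = 7 + (88 + 2*F) = 95 + 2*F)
(-313*k)/z(N(-8, -5)) = (-313*(-24/25))/(95 + 2*(-8)) = 7512/(25*(95 - 16)) = (7512/25)/79 = (7512/25)*(1/79) = 7512/1975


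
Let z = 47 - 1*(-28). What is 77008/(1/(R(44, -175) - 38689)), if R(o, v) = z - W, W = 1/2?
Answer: -2973625416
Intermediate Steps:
z = 75 (z = 47 + 28 = 75)
W = ½ ≈ 0.50000
R(o, v) = 149/2 (R(o, v) = 75 - 1*½ = 75 - ½ = 149/2)
77008/(1/(R(44, -175) - 38689)) = 77008/(1/(149/2 - 38689)) = 77008/(1/(-77229/2)) = 77008/(-2/77229) = 77008*(-77229/2) = -2973625416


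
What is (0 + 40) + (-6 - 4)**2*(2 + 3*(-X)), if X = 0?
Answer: 240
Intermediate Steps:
(0 + 40) + (-6 - 4)**2*(2 + 3*(-X)) = (0 + 40) + (-6 - 4)**2*(2 + 3*(-1*0)) = 40 + (-10)**2*(2 + 3*0) = 40 + 100*(2 + 0) = 40 + 100*2 = 40 + 200 = 240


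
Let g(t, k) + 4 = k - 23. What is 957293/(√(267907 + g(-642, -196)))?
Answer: 957293*√66921/133842 ≈ 1850.3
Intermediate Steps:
g(t, k) = -27 + k (g(t, k) = -4 + (k - 23) = -4 + (-23 + k) = -27 + k)
957293/(√(267907 + g(-642, -196))) = 957293/(√(267907 + (-27 - 196))) = 957293/(√(267907 - 223)) = 957293/(√267684) = 957293/((2*√66921)) = 957293*(√66921/133842) = 957293*√66921/133842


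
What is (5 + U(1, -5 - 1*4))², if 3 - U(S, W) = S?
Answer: 49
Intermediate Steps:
U(S, W) = 3 - S
(5 + U(1, -5 - 1*4))² = (5 + (3 - 1*1))² = (5 + (3 - 1))² = (5 + 2)² = 7² = 49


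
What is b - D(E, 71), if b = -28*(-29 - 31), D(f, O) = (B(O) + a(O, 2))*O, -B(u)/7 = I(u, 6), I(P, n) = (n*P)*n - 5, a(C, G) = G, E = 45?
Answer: 1269385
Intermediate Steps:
I(P, n) = -5 + P*n**2 (I(P, n) = (P*n)*n - 5 = P*n**2 - 5 = -5 + P*n**2)
B(u) = 35 - 252*u (B(u) = -7*(-5 + u*6**2) = -7*(-5 + u*36) = -7*(-5 + 36*u) = 35 - 252*u)
D(f, O) = O*(37 - 252*O) (D(f, O) = ((35 - 252*O) + 2)*O = (37 - 252*O)*O = O*(37 - 252*O))
b = 1680 (b = -28*(-60) = 1680)
b - D(E, 71) = 1680 - 71*(37 - 252*71) = 1680 - 71*(37 - 17892) = 1680 - 71*(-17855) = 1680 - 1*(-1267705) = 1680 + 1267705 = 1269385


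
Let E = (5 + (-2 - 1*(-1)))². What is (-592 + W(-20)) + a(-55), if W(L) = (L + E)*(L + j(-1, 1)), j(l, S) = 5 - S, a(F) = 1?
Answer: -527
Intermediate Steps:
E = 16 (E = (5 + (-2 + 1))² = (5 - 1)² = 4² = 16)
W(L) = (4 + L)*(16 + L) (W(L) = (L + 16)*(L + (5 - 1*1)) = (16 + L)*(L + (5 - 1)) = (16 + L)*(L + 4) = (16 + L)*(4 + L) = (4 + L)*(16 + L))
(-592 + W(-20)) + a(-55) = (-592 + (64 + (-20)² + 20*(-20))) + 1 = (-592 + (64 + 400 - 400)) + 1 = (-592 + 64) + 1 = -528 + 1 = -527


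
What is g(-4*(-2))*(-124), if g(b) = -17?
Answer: 2108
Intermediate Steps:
g(-4*(-2))*(-124) = -17*(-124) = 2108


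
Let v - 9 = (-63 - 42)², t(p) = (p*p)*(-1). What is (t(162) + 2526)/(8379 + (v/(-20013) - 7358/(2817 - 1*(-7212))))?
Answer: -1586816240562/560498111081 ≈ -2.8311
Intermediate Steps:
t(p) = -p² (t(p) = p²*(-1) = -p²)
v = 11034 (v = 9 + (-63 - 42)² = 9 + (-105)² = 9 + 11025 = 11034)
(t(162) + 2526)/(8379 + (v/(-20013) - 7358/(2817 - 1*(-7212)))) = (-1*162² + 2526)/(8379 + (11034/(-20013) - 7358/(2817 - 1*(-7212)))) = (-1*26244 + 2526)/(8379 + (11034*(-1/20013) - 7358/(2817 + 7212))) = (-26244 + 2526)/(8379 + (-3678/6671 - 7358/10029)) = -23718/(8379 + (-3678/6671 - 7358*1/10029)) = -23718/(8379 + (-3678/6671 - 7358/10029)) = -23718/(8379 - 85971880/66903459) = -23718/560498111081/66903459 = -23718*66903459/560498111081 = -1586816240562/560498111081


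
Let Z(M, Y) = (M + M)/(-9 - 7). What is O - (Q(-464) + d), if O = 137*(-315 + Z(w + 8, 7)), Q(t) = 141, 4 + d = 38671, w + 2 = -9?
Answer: -655293/8 ≈ -81912.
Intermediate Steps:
w = -11 (w = -2 - 9 = -11)
d = 38667 (d = -4 + 38671 = 38667)
Z(M, Y) = -M/8 (Z(M, Y) = (2*M)/(-16) = (2*M)*(-1/16) = -M/8)
O = -344829/8 (O = 137*(-315 - (-11 + 8)/8) = 137*(-315 - ⅛*(-3)) = 137*(-315 + 3/8) = 137*(-2517/8) = -344829/8 ≈ -43104.)
O - (Q(-464) + d) = -344829/8 - (141 + 38667) = -344829/8 - 1*38808 = -344829/8 - 38808 = -655293/8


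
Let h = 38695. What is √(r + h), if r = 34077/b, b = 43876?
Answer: √18623342574193/21938 ≈ 196.71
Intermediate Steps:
r = 34077/43876 ≈ 0.77667
√(r + h) = √(34077/43876 + 38695) = √(1697815897/43876) = √18623342574193/21938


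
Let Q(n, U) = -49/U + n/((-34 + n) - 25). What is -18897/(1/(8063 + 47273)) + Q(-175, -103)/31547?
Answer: -795081729308617757/760345794 ≈ -1.0457e+9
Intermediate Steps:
Q(n, U) = -49/U + n/(-59 + n)
-18897/(1/(8063 + 47273)) + Q(-175, -103)/31547 = -18897/(1/(8063 + 47273)) + ((2891 - 49*(-175) - 103*(-175))/((-103)*(-59 - 175)))/31547 = -18897/(1/55336) - 1/103*(2891 + 8575 + 18025)/(-234)*(1/31547) = -18897/1/55336 - 1/103*(-1/234)*29491*(1/31547) = -18897*55336 + (29491/24102)*(1/31547) = -1045684392 + 29491/760345794 = -795081729308617757/760345794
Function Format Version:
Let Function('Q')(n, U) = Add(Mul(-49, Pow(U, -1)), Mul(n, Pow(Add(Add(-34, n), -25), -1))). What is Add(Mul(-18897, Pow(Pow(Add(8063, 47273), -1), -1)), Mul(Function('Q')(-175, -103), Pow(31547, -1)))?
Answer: Rational(-795081729308617757, 760345794) ≈ -1.0457e+9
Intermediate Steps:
Function('Q')(n, U) = Add(Mul(-49, Pow(U, -1)), Mul(n, Pow(Add(-59, n), -1)))
Add(Mul(-18897, Pow(Pow(Add(8063, 47273), -1), -1)), Mul(Function('Q')(-175, -103), Pow(31547, -1))) = Add(Mul(-18897, Pow(Pow(Add(8063, 47273), -1), -1)), Mul(Mul(Pow(-103, -1), Pow(Add(-59, -175), -1), Add(2891, Mul(-49, -175), Mul(-103, -175))), Pow(31547, -1))) = Add(Mul(-18897, Pow(Pow(55336, -1), -1)), Mul(Mul(Rational(-1, 103), Pow(-234, -1), Add(2891, 8575, 18025)), Rational(1, 31547))) = Add(Mul(-18897, Pow(Rational(1, 55336), -1)), Mul(Mul(Rational(-1, 103), Rational(-1, 234), 29491), Rational(1, 31547))) = Add(Mul(-18897, 55336), Mul(Rational(29491, 24102), Rational(1, 31547))) = Add(-1045684392, Rational(29491, 760345794)) = Rational(-795081729308617757, 760345794)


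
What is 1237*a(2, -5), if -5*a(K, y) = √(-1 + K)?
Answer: -1237/5 ≈ -247.40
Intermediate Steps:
a(K, y) = -√(-1 + K)/5
1237*a(2, -5) = 1237*(-√(-1 + 2)/5) = 1237*(-√1/5) = 1237*(-⅕*1) = 1237*(-⅕) = -1237/5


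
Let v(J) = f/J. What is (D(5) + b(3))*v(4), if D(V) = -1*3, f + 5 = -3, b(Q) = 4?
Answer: -2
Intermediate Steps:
f = -8 (f = -5 - 3 = -8)
v(J) = -8/J
D(V) = -3
(D(5) + b(3))*v(4) = (-3 + 4)*(-8/4) = 1*(-8*¼) = 1*(-2) = -2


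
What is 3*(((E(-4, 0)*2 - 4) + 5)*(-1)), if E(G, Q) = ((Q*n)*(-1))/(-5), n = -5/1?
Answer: -3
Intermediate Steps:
n = -5 (n = -5*1 = -5)
E(G, Q) = -Q (E(G, Q) = ((Q*(-5))*(-1))/(-5) = (-5*Q*(-1))*(-1/5) = (5*Q)*(-1/5) = -Q)
3*(((E(-4, 0)*2 - 4) + 5)*(-1)) = 3*(((-1*0*2 - 4) + 5)*(-1)) = 3*(((0*2 - 4) + 5)*(-1)) = 3*(((0 - 4) + 5)*(-1)) = 3*((-4 + 5)*(-1)) = 3*(1*(-1)) = 3*(-1) = -3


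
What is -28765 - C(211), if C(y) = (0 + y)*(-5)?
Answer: -27710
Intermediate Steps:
C(y) = -5*y (C(y) = y*(-5) = -5*y)
-28765 - C(211) = -28765 - (-5)*211 = -28765 - 1*(-1055) = -28765 + 1055 = -27710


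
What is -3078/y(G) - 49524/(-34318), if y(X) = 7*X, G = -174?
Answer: 13829253/3483277 ≈ 3.9702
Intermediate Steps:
-3078/y(G) - 49524/(-34318) = -3078/(7*(-174)) - 49524/(-34318) = -3078/(-1218) - 49524*(-1/34318) = -3078*(-1/1218) + 24762/17159 = 513/203 + 24762/17159 = 13829253/3483277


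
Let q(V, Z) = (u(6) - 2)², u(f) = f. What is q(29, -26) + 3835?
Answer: 3851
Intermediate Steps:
q(V, Z) = 16 (q(V, Z) = (6 - 2)² = 4² = 16)
q(29, -26) + 3835 = 16 + 3835 = 3851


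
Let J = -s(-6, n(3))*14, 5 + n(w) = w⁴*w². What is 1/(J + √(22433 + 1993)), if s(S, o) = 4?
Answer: 28/10645 + 3*√2714/21290 ≈ 0.0099713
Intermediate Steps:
n(w) = -5 + w⁶ (n(w) = -5 + w⁴*w² = -5 + w⁶)
J = -56 (J = -1*4*14 = -4*14 = -56)
1/(J + √(22433 + 1993)) = 1/(-56 + √(22433 + 1993)) = 1/(-56 + √24426) = 1/(-56 + 3*√2714)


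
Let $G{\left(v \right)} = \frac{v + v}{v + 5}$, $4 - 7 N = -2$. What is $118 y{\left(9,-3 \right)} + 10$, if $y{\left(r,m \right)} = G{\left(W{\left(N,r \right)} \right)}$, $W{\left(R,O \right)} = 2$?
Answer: $\frac{542}{7} \approx 77.429$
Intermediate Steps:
$N = \frac{6}{7}$ ($N = \frac{4}{7} - - \frac{2}{7} = \frac{4}{7} + \frac{2}{7} = \frac{6}{7} \approx 0.85714$)
$G{\left(v \right)} = \frac{2 v}{5 + v}$
$y{\left(r,m \right)} = \frac{4}{7}$ ($y{\left(r,m \right)} = 2 \cdot 2 \frac{1}{5 + 2} = 2 \cdot 2 \cdot \frac{1}{7} = \frac{4}{7}$)
$118 y{\left(9,-3 \right)} + 10 = 118 \cdot \frac{4}{7} + 10 = \frac{472}{7} + 10 = \frac{542}{7}$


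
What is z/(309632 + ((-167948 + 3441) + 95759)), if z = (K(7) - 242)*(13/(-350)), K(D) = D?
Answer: 611/16861880 ≈ 3.6236e-5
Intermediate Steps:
z = 611/70 (z = (7 - 242)*(13/(-350)) = -3055*(-1)/350 = -235*(-13/350) = 611/70 ≈ 8.7286)
z/(309632 + ((-167948 + 3441) + 95759)) = 611/(70*(309632 + ((-167948 + 3441) + 95759))) = 611/(70*(309632 + (-164507 + 95759))) = 611/(70*(309632 - 68748)) = (611/70)/240884 = (611/70)*(1/240884) = 611/16861880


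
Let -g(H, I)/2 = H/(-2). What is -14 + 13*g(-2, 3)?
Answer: -40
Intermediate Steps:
g(H, I) = H (g(H, I) = -2*H/(-2) = -2*H*(-1)/2 = -(-1)*H = H)
-14 + 13*g(-2, 3) = -14 + 13*(-2) = -14 - 26 = -40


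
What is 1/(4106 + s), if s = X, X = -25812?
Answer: -1/21706 ≈ -4.6070e-5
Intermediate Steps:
s = -25812
1/(4106 + s) = 1/(4106 - 25812) = 1/(-21706) = -1/21706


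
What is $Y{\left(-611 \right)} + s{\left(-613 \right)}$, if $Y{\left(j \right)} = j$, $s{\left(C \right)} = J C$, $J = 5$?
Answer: $-3676$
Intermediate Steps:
$s{\left(C \right)} = 5 C$
$Y{\left(-611 \right)} + s{\left(-613 \right)} = -611 + 5 \left(-613\right) = -611 - 3065 = -3676$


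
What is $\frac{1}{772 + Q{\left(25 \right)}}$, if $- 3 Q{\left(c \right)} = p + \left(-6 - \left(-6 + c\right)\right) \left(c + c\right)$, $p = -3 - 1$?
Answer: $\frac{1}{1190} \approx 0.00084034$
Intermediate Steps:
$p = -4$ ($p = -3 - 1 = -4$)
$Q{\left(c \right)} = \frac{4}{3} + \frac{2 c^{2}}{3}$ ($Q{\left(c \right)} = - \frac{-4 + \left(-6 - \left(-6 + c\right)\right) \left(c + c\right)}{3} = - \frac{-4 + - c 2 c}{3} = - \frac{-4 - 2 c^{2}}{3} = \frac{4}{3} + \frac{2 c^{2}}{3}$)
$\frac{1}{772 + Q{\left(25 \right)}} = \frac{1}{772 + \left(\frac{4}{3} + \frac{2 \cdot 25^{2}}{3}\right)} = \frac{1}{772 + \left(\frac{4}{3} + \frac{2}{3} \cdot 625\right)} = \frac{1}{772 + \left(\frac{4}{3} + \frac{1250}{3}\right)} = \frac{1}{772 + 418} = \frac{1}{1190}$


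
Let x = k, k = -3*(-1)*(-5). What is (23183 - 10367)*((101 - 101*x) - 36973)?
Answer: -453135312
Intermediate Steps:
k = -15 (k = 3*(-5) = -15)
x = -15
(23183 - 10367)*((101 - 101*x) - 36973) = (23183 - 10367)*((101 - 101*(-15)) - 36973) = 12816*((101 + 1515) - 36973) = 12816*(1616 - 36973) = 12816*(-35357) = -453135312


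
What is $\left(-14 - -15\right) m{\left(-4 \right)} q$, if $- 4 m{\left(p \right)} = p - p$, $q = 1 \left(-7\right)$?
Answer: $0$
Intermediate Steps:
$q = -7$
$m{\left(p \right)} = 0$ ($m{\left(p \right)} = - \frac{p - p}{4} = \left(- \frac{1}{4}\right) 0 = 0$)
$\left(-14 - -15\right) m{\left(-4 \right)} q = \left(-14 - -15\right) 0 \left(-7\right) = \left(-14 + 15\right) 0 \left(-7\right) = 1 \cdot 0 \left(-7\right) = 0 \left(-7\right) = 0$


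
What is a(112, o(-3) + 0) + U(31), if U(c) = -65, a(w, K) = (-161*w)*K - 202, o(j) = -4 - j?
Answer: 17765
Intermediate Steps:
a(w, K) = -202 - 161*K*w (a(w, K) = -161*K*w - 202 = -202 - 161*K*w)
a(112, o(-3) + 0) + U(31) = (-202 - 161*((-4 - 1*(-3)) + 0)*112) - 65 = (-202 - 161*((-4 + 3) + 0)*112) - 65 = (-202 - 161*(-1 + 0)*112) - 65 = (-202 - 161*(-1)*112) - 65 = (-202 + 18032) - 65 = 17830 - 65 = 17765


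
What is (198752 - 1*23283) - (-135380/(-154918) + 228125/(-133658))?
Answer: 1816641815919673/10353015022 ≈ 1.7547e+5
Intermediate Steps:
(198752 - 1*23283) - (-135380/(-154918) + 228125/(-133658)) = (198752 - 23283) - (-135380*(-1/154918) + 228125*(-1/133658)) = 175469 - (67690/77459 - 228125/133658) = 175469 - 1*(-8623024355/10353015022) = 175469 + 8623024355/10353015022 = 1816641815919673/10353015022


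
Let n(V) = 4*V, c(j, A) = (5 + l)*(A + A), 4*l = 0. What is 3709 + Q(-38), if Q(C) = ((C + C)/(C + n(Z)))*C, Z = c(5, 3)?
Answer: 153513/41 ≈ 3744.2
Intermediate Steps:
l = 0 (l = (¼)*0 = 0)
c(j, A) = 10*A (c(j, A) = (5 + 0)*(A + A) = 5*(2*A) = 10*A)
Z = 30 (Z = 10*3 = 30)
Q(C) = 2*C²/(120 + C) (Q(C) = ((C + C)/(C + 4*30))*C = ((2*C)/(C + 120))*C = ((2*C)/(120 + C))*C = (2*C/(120 + C))*C = 2*C²/(120 + C))
3709 + Q(-38) = 3709 + 2*(-38)²/(120 - 38) = 3709 + 2*1444/82 = 3709 + 2*1444*(1/82) = 3709 + 1444/41 = 153513/41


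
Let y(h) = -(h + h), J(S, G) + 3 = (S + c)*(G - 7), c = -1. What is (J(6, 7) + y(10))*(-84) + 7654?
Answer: 9586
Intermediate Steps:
J(S, G) = -3 + (-1 + S)*(-7 + G) (J(S, G) = -3 + (S - 1)*(G - 7) = -3 + (-1 + S)*(-7 + G))
y(h) = -2*h
(J(6, 7) + y(10))*(-84) + 7654 = ((4 - 1*7 - 7*6 + 7*6) - 2*10)*(-84) + 7654 = ((4 - 7 - 42 + 42) - 20)*(-84) + 7654 = (-3 - 20)*(-84) + 7654 = -23*(-84) + 7654 = 1932 + 7654 = 9586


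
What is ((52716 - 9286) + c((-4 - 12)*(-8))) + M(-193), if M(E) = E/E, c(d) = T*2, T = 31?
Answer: 43493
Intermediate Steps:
c(d) = 62 (c(d) = 31*2 = 62)
M(E) = 1
((52716 - 9286) + c((-4 - 12)*(-8))) + M(-193) = ((52716 - 9286) + 62) + 1 = (43430 + 62) + 1 = 43492 + 1 = 43493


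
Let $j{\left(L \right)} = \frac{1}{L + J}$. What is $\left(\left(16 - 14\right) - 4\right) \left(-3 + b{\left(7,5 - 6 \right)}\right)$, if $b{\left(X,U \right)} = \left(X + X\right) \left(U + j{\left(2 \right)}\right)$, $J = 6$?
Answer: $\frac{61}{2} \approx 30.5$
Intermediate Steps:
$j{\left(L \right)} = \frac{1}{6 + L}$ ($j{\left(L \right)} = \frac{1}{L + 6} = \frac{1}{6 + L}$)
$b{\left(X,U \right)} = 2 X \left(\frac{1}{8} + U\right)$ ($b{\left(X,U \right)} = \left(X + X\right) \left(U + \frac{1}{6 + 2}\right) = 2 X \left(U + \frac{1}{8}\right) = 2 X \left(\frac{1}{8} + U\right)$)
$\left(\left(16 - 14\right) - 4\right) \left(-3 + b{\left(7,5 - 6 \right)}\right) = \left(\left(16 - 14\right) - 4\right) \left(-3 + \frac{1}{4} \cdot 7 \left(1 + 8 \left(5 - 6\right)\right)\right) = \left(2 - 4\right) \left(-3 + \frac{1}{4} \cdot 7 \left(1 + 8 \left(5 - 6\right)\right)\right) = - 2 \left(-3 + \frac{1}{4} \cdot 7 \left(1 + 8 \left(-1\right)\right)\right) = - 2 \left(-3 + \frac{1}{4} \cdot 7 \left(1 - 8\right)\right) = - 2 \left(-3 + \frac{1}{4} \cdot 7 \left(-7\right)\right) = - 2 \left(-3 - \frac{49}{4}\right) = \left(-2\right) \left(- \frac{61}{4}\right) = \frac{61}{2}$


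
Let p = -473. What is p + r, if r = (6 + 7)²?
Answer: -304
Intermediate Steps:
r = 169 (r = 13² = 169)
p + r = -473 + 169 = -304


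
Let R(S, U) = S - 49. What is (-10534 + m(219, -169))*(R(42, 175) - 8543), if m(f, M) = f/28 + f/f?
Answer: 1259863875/14 ≈ 8.9990e+7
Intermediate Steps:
m(f, M) = 1 + f/28 (m(f, M) = f*(1/28) + 1 = f/28 + 1 = 1 + f/28)
R(S, U) = -49 + S
(-10534 + m(219, -169))*(R(42, 175) - 8543) = (-10534 + (1 + (1/28)*219))*((-49 + 42) - 8543) = (-10534 + (1 + 219/28))*(-7 - 8543) = (-10534 + 247/28)*(-8550) = -294705/28*(-8550) = 1259863875/14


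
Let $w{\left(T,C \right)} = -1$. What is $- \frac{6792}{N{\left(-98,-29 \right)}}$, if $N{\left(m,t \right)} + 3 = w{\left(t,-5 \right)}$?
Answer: $1698$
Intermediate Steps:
$N{\left(m,t \right)} = -4$ ($N{\left(m,t \right)} = -3 - 1 = -4$)
$- \frac{6792}{N{\left(-98,-29 \right)}} = - \frac{6792}{-4} = \left(-6792\right) \left(- \frac{1}{4}\right) = 1698$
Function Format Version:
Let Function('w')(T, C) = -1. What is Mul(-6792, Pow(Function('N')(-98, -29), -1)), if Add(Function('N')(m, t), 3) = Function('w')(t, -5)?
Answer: 1698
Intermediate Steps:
Function('N')(m, t) = -4 (Function('N')(m, t) = Add(-3, -1) = -4)
Mul(-6792, Pow(Function('N')(-98, -29), -1)) = Mul(-6792, Pow(-4, -1)) = Mul(-6792, Rational(-1, 4)) = 1698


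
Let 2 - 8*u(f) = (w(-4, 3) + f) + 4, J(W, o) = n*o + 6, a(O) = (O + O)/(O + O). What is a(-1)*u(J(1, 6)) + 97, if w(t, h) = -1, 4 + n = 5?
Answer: 763/8 ≈ 95.375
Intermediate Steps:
n = 1 (n = -4 + 5 = 1)
a(O) = 1 (a(O) = (2*O)/((2*O)) = (2*O)*(1/(2*O)) = 1)
J(W, o) = 6 + o (J(W, o) = 1*o + 6 = o + 6 = 6 + o)
u(f) = -⅛ - f/8 (u(f) = ¼ - ((-1 + f) + 4)/8 = ¼ - (3 + f)/8 = ¼ + (-3/8 - f/8) = -⅛ - f/8)
a(-1)*u(J(1, 6)) + 97 = 1*(-⅛ - (6 + 6)/8) + 97 = 1*(-⅛ - ⅛*12) + 97 = 1*(-⅛ - 3/2) + 97 = 1*(-13/8) + 97 = -13/8 + 97 = 763/8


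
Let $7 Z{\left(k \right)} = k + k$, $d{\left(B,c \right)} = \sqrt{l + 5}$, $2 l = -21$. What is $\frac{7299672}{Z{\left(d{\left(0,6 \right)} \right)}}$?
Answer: $- \frac{25548852 i \sqrt{22}}{11} \approx - 1.0894 \cdot 10^{7} i$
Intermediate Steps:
$l = - \frac{21}{2}$ ($l = \frac{1}{2} \left(-21\right) = - \frac{21}{2} \approx -10.5$)
$d{\left(B,c \right)} = \frac{i \sqrt{22}}{2}$ ($d{\left(B,c \right)} = \sqrt{- \frac{21}{2} + 5} = \sqrt{- \frac{11}{2}} = \frac{i \sqrt{22}}{2}$)
$Z{\left(k \right)} = \frac{2 k}{7}$ ($Z{\left(k \right)} = \frac{k + k}{7} = \frac{2 k}{7}$)
$\frac{7299672}{Z{\left(d{\left(0,6 \right)} \right)}} = \frac{7299672}{\frac{2}{7} \frac{i \sqrt{22}}{2}} = \frac{7299672}{\frac{1}{7} i \sqrt{22}} = 7299672 \left(- \frac{7 i \sqrt{22}}{22}\right) = - \frac{25548852 i \sqrt{22}}{11}$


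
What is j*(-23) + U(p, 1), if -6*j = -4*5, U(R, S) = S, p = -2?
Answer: -227/3 ≈ -75.667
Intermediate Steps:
j = 10/3 (j = -(-2)*5/3 = -⅙*(-20) = 10/3 ≈ 3.3333)
j*(-23) + U(p, 1) = (10/3)*(-23) + 1 = -230/3 + 1 = -227/3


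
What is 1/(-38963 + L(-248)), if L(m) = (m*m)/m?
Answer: -1/39211 ≈ -2.5503e-5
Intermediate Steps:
L(m) = m (L(m) = m²/m = m)
1/(-38963 + L(-248)) = 1/(-38963 - 248) = 1/(-39211) = -1/39211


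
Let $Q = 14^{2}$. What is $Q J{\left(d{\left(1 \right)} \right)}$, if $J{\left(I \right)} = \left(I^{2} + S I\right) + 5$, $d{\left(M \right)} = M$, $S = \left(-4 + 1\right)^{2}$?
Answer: $2940$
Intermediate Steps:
$S = 9$ ($S = \left(-3\right)^{2} = 9$)
$J{\left(I \right)} = 5 + I^{2} + 9 I$ ($J{\left(I \right)} = \left(I^{2} + 9 I\right) + 5 = 5 + I^{2} + 9 I$)
$Q = 196$
$Q J{\left(d{\left(1 \right)} \right)} = 196 \left(5 + 1^{2} + 9 \cdot 1\right) = 196 \left(5 + 1 + 9\right) = 196 \cdot 15 = 2940$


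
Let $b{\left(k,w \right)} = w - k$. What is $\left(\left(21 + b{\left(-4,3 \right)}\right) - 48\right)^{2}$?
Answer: $400$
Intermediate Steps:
$\left(\left(21 + b{\left(-4,3 \right)}\right) - 48\right)^{2} = \left(\left(21 + \left(3 - -4\right)\right) - 48\right)^{2} = \left(\left(21 + \left(3 + 4\right)\right) - 48\right)^{2} = \left(\left(21 + 7\right) - 48\right)^{2} = \left(28 - 48\right)^{2} = \left(-20\right)^{2} = 400$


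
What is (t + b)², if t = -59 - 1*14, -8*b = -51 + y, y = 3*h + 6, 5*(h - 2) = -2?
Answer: 7392961/1600 ≈ 4620.6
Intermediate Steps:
h = 8/5 (h = 2 + (⅕)*(-2) = 2 - ⅖ = 8/5 ≈ 1.6000)
y = 54/5 (y = 3*(8/5) + 6 = 24/5 + 6 = 54/5 ≈ 10.800)
b = 201/40 (b = -(-51 + 54/5)/8 = -⅛*(-201/5) = 201/40 ≈ 5.0250)
t = -73 (t = -59 - 14 = -73)
(t + b)² = (-73 + 201/40)² = (-2719/40)² = 7392961/1600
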